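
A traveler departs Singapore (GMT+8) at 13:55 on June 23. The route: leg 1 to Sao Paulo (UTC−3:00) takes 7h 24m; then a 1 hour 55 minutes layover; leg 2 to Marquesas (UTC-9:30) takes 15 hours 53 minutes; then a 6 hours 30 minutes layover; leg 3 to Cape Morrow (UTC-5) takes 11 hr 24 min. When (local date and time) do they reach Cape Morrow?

20:01 on Jun 24

Convert departure to UTC: 13:55 − 8:00 = 05:55 UTC on Jun 23.
Add 7 hours 24 minutes leg 1 → 13:19 UTC.
Add 1 hour 55 minutes layover in Sao Paulo → 15:14 UTC.
Add 15 hours 53 minutes leg 2 → 07:07 UTC (Jun 24).
Add 6 hours 30 minutes layover in Marquesas → 13:37 UTC.
Add 11 hours 24 minutes leg 3 → 01:01 UTC (Jun 25).
Cape Morrow is UTC−5:00, so local arrival = 01:01 − 5:00 = 20:01 on Jun 24.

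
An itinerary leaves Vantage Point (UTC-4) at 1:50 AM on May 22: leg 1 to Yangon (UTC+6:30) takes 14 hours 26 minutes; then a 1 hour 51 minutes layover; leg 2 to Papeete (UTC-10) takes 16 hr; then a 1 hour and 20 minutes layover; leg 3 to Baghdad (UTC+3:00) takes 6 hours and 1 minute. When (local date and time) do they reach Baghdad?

Convert departure to UTC: 1:50 AM + 4:00 = 5:50 AM UTC on May 22.
Add 14 hours 26 minutes leg 1 → 8:16 PM UTC.
Add 1 hour and 51 minutes layover in Yangon → 10:07 PM UTC.
Add 16 hours leg 2 → 2:07 PM UTC (May 23).
Add 1 hour 20 minutes layover in Papeete → 3:27 PM UTC.
Add 6 hours 1 minute leg 3 → 9:28 PM UTC.
Baghdad is UTC+3:00, so local arrival = 9:28 PM + 3:00 = 12:28 AM on May 24.

12:28 AM on May 24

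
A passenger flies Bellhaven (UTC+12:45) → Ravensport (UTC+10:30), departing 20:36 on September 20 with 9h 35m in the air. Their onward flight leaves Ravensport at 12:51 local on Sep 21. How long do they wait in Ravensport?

8 hours 55 minutes

Convert departure to UTC: 20:36 − 12:45 = 07:51 UTC on Sep 20.
Add 9 hours 35 minutes flight time → 17:26 UTC.
Ravensport is UTC+10:30, so local arrival = 17:26 + 10:30 = 03:56 on Sep 21.
Layover = 12:51 − 03:56 = 8 hours 55 minutes.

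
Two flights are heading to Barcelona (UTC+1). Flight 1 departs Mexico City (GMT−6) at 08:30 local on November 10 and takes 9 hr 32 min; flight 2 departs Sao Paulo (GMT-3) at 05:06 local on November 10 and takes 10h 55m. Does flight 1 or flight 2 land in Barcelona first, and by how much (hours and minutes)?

Flight 1 in UTC: 08:30 + 6:00 = 14:30 on Nov 10.
+9 hours 32 minutes → arrive 00:02 UTC on Nov 11.
Flight 2 in UTC: 05:06 + 3:00 = 08:06 on Nov 10.
+10 hours 55 minutes → arrive 19:01 UTC on Nov 10.
Flight 2 lands earlier by 5 hours 1 minute.

the second, by 5 hours 1 minute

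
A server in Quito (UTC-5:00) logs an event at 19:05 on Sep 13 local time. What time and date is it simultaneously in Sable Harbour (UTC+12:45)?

12:50 on Sep 14

In UTC: 19:05 + 5:00 = 00:05 on Sep 14.
Sable Harbour is UTC+12:45: 00:05 + 12:45 = 12:50 on Sep 14.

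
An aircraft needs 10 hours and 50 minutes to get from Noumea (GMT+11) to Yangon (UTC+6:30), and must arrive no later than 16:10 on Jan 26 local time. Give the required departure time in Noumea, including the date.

09:50 on January 26

Target arrival in UTC: 16:10 − 6:30 = 09:40 on Jan 26.
Subtract 10 hours and 50 minutes → departure 22:50 UTC on Jan 25.
Noumea is UTC+11:00: 22:50 + 11:00 = 09:50 on Jan 26.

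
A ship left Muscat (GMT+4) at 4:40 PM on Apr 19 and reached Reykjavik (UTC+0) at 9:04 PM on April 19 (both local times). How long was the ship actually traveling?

8 hours 24 minutes

Departure in UTC: 4:40 PM − 4:00 = 12:40 PM on Apr 19.
Arrival is already UTC: 9:04 PM on Apr 19.
Elapsed = 9:04 PM − 12:40 PM = 8 hours 24 minutes.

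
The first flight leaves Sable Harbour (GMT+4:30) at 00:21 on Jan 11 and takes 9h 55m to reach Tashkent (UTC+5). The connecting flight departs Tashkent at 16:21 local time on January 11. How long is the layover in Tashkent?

5 hours 35 minutes

Convert departure to UTC: 00:21 − 4:30 = 19:51 UTC on Jan 10.
Add 9 hours and 55 minutes flight time → 05:46 UTC (Jan 11).
Tashkent is UTC+5:00, so local arrival = 05:46 + 5:00 = 10:46 on Jan 11.
Layover = 16:21 − 10:46 = 5 hours 35 minutes.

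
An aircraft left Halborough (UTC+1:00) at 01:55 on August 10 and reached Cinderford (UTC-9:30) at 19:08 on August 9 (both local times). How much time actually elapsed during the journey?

3 hours 43 minutes

Cinderford is 10:30 behind Halborough.
Clock-face elapsed time (ignoring zones) is −6 hours 47 minutes.
Actual elapsed = −6 hours 47 minutes + 10:30 = 3 hours 43 minutes.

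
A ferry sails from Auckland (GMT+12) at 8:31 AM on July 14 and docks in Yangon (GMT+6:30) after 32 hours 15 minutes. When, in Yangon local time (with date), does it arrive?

11:16 AM on Jul 15

Convert departure to UTC: 8:31 AM − 12:00 = 8:31 PM UTC on Jul 13.
Add 32 hours and 15 minutes travel time → 4:46 AM UTC (Jul 15).
Yangon is UTC+6:30, so local arrival = 4:46 AM + 6:30 = 11:16 AM on Jul 15.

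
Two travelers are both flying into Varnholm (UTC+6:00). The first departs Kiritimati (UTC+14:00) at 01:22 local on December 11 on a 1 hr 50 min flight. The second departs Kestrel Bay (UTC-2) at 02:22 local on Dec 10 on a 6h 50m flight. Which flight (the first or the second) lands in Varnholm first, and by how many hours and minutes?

Flight 1 in UTC: 01:22 − 14:00 = 11:22 on Dec 10.
+1 hour and 50 minutes → arrive 13:12 UTC on Dec 10.
Flight 2 in UTC: 02:22 + 2:00 = 04:22 on Dec 10.
+6 hours 50 minutes → arrive 11:12 UTC on Dec 10.
Flight 2 lands earlier by 2 hours.

the second, by 2 hours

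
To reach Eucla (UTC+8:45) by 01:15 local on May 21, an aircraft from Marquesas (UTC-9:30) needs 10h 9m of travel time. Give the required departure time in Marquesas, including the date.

20:51 on May 19

Target arrival in UTC: 01:15 − 8:45 = 16:30 on May 20.
Subtract 10 hours and 9 minutes → departure 06:21 UTC on May 20.
Marquesas is UTC−9:30: 06:21 − 9:30 = 20:51 on May 19.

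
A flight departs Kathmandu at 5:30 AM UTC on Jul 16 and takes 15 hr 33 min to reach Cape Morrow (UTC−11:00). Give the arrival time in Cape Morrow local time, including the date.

Departure is given in UTC: 5:30 AM on Jul 16.
Add 15 hours 33 minutes → 9:03 PM UTC.
Cape Morrow is UTC−11:00: 9:03 PM − 11:00 = 10:03 AM on Jul 16.

10:03 AM on Jul 16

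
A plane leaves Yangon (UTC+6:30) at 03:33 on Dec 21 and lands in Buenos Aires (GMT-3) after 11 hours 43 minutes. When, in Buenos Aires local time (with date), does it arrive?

05:46 on Dec 21

Convert departure to UTC: 03:33 − 6:30 = 21:03 UTC on Dec 20.
Add 11 hours and 43 minutes travel time → 08:46 UTC (Dec 21).
Buenos Aires is UTC−3:00, so local arrival = 08:46 − 3:00 = 05:46 on Dec 21.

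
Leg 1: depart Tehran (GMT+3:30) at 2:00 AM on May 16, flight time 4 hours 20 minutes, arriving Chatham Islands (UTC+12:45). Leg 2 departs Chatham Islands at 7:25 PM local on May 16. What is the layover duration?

3 hours 50 minutes

Convert departure to UTC: 2:00 AM − 3:30 = 10:30 PM UTC on May 15.
Add 4 hours and 20 minutes flight time → 2:50 AM UTC (May 16).
Chatham Islands is UTC+12:45, so local arrival = 2:50 AM + 12:45 = 3:35 PM on May 16.
Layover = 7:25 PM − 3:35 PM = 3 hours 50 minutes.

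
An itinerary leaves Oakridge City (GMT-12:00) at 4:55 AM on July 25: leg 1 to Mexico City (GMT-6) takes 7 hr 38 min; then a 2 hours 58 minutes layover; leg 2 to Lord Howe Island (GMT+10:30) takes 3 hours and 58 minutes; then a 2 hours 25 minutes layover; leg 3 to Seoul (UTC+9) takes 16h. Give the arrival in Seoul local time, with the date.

Convert departure to UTC: 4:55 AM + 12:00 = 4:55 PM UTC on Jul 25.
Add 7 hours and 38 minutes leg 1 → 12:33 AM UTC (Jul 26).
Add 2 hours and 58 minutes layover in Mexico City → 3:31 AM UTC.
Add 3 hours and 58 minutes leg 2 → 7:29 AM UTC.
Add 2 hours 25 minutes layover in Lord Howe Island → 9:54 AM UTC.
Add 16 hours leg 3 → 1:54 AM UTC (Jul 27).
Seoul is UTC+9:00, so local arrival = 1:54 AM + 9:00 = 10:54 AM on Jul 27.

10:54 AM on July 27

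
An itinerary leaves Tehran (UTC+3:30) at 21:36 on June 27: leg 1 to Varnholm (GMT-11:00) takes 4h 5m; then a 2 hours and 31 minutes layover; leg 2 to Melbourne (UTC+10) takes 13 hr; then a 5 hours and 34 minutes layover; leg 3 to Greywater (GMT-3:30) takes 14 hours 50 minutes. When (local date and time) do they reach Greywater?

06:36 on Jun 29

Convert departure to UTC: 21:36 − 3:30 = 18:06 UTC on Jun 27.
Add 4 hours 5 minutes leg 1 → 22:11 UTC.
Add 2 hours and 31 minutes layover in Varnholm → 00:42 UTC (Jun 28).
Add 13 hours leg 2 → 13:42 UTC.
Add 5 hours 34 minutes layover in Melbourne → 19:16 UTC.
Add 14 hours and 50 minutes leg 3 → 10:06 UTC (Jun 29).
Greywater is UTC−3:30, so local arrival = 10:06 − 3:30 = 06:36 on Jun 29.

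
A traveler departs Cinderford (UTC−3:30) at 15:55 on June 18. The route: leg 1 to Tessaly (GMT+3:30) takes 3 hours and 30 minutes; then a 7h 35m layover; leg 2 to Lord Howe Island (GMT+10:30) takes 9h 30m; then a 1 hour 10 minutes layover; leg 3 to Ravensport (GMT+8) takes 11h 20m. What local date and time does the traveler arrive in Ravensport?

12:30 on June 20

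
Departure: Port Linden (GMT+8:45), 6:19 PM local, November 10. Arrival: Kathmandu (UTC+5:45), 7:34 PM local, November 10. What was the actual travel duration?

Departure in UTC: 6:19 PM − 8:45 = 9:34 AM on Nov 10.
Arrival in UTC: 7:34 PM − 5:45 = 1:49 PM on Nov 10.
Elapsed = 1:49 PM − 9:34 AM = 4 hours 15 minutes.

4 hours 15 minutes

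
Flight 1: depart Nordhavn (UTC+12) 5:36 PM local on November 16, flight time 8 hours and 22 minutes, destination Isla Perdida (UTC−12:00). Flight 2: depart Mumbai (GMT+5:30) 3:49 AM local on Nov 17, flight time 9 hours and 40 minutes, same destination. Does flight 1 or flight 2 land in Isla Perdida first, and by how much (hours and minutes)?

Flight 1 in UTC: 5:36 PM − 12:00 = 5:36 AM on Nov 16.
+8 hours and 22 minutes → arrive 1:58 PM UTC on Nov 16.
Flight 2 in UTC: 3:49 AM − 5:30 = 10:19 PM on Nov 16.
+9 hours and 40 minutes → arrive 7:59 AM UTC on Nov 17.
Flight 1 lands earlier by 18 hours 1 minute.

the first, by 18 hours 1 minute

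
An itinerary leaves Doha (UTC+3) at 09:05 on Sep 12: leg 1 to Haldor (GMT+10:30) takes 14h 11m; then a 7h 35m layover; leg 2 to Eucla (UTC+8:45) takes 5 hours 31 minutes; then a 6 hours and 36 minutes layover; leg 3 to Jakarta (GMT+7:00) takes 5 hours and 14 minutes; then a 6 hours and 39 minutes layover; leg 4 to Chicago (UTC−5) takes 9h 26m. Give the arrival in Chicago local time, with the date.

08:17 on September 14

Convert departure to UTC: 09:05 − 3:00 = 06:05 UTC on Sep 12.
Add 14 hours and 11 minutes leg 1 → 20:16 UTC.
Add 7 hours and 35 minutes layover in Haldor → 03:51 UTC (Sep 13).
Add 5 hours 31 minutes leg 2 → 09:22 UTC.
Add 6 hours 36 minutes layover in Eucla → 15:58 UTC.
Add 5 hours 14 minutes leg 3 → 21:12 UTC.
Add 6 hours and 39 minutes layover in Jakarta → 03:51 UTC (Sep 14).
Add 9 hours and 26 minutes leg 4 → 13:17 UTC.
Chicago is UTC−5:00, so local arrival = 13:17 − 5:00 = 08:17 on Sep 14.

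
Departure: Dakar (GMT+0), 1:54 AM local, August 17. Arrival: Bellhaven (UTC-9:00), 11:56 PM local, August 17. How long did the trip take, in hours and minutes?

31 hours 2 minutes

Departure is already UTC: 1:54 AM on Aug 17.
Arrival in UTC: 11:56 PM + 9:00 = 8:56 AM on Aug 18.
Elapsed = 8:56 AM − 1:54 AM (+1 day) = 31 hours 2 minutes.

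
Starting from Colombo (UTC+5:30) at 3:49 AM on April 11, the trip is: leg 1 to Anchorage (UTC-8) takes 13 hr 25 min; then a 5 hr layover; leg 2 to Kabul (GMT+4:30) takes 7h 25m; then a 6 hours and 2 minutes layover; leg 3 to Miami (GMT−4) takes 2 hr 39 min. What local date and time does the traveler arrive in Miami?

Convert departure to UTC: 3:49 AM − 5:30 = 10:19 PM UTC on Apr 10.
Add 13 hours 25 minutes leg 1 → 11:44 AM UTC (Apr 11).
Add 5 hours layover in Anchorage → 4:44 PM UTC.
Add 7 hours and 25 minutes leg 2 → 12:09 AM UTC (Apr 12).
Add 6 hours 2 minutes layover in Kabul → 6:11 AM UTC.
Add 2 hours 39 minutes leg 3 → 8:50 AM UTC.
Miami is UTC−4:00, so local arrival = 8:50 AM − 4:00 = 4:50 AM on Apr 12.

4:50 AM on Apr 12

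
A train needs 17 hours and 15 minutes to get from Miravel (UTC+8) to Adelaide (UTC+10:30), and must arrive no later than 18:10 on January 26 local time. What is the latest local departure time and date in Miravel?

Target arrival in UTC: 18:10 − 10:30 = 07:40 on Jan 26.
Subtract 17 hours and 15 minutes → departure 14:25 UTC on Jan 25.
Miravel is UTC+8:00: 14:25 + 8:00 = 22:25 on Jan 25.

22:25 on January 25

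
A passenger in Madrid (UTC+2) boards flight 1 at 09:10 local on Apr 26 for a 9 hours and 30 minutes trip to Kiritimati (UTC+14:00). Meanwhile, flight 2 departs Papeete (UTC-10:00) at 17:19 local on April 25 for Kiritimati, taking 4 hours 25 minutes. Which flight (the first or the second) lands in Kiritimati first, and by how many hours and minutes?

the second, by 8 hours 56 minutes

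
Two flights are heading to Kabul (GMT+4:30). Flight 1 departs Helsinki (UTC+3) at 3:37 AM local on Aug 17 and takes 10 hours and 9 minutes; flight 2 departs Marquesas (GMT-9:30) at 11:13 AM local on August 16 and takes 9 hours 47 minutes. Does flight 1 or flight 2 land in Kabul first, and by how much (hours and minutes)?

the second, by 4 hours 16 minutes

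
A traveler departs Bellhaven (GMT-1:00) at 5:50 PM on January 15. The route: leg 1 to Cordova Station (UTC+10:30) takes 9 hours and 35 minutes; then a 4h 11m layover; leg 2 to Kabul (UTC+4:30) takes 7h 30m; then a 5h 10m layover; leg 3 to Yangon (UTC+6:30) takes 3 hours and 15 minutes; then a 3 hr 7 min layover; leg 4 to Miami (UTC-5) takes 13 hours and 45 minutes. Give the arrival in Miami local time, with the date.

Convert departure to UTC: 5:50 PM + 1:00 = 6:50 PM UTC on Jan 15.
Add 9 hours and 35 minutes leg 1 → 4:25 AM UTC (Jan 16).
Add 4 hours 11 minutes layover in Cordova Station → 8:36 AM UTC.
Add 7 hours 30 minutes leg 2 → 4:06 PM UTC.
Add 5 hours and 10 minutes layover in Kabul → 9:16 PM UTC.
Add 3 hours and 15 minutes leg 3 → 12:31 AM UTC (Jan 17).
Add 3 hours 7 minutes layover in Yangon → 3:38 AM UTC.
Add 13 hours and 45 minutes leg 4 → 5:23 PM UTC.
Miami is UTC−5:00, so local arrival = 5:23 PM − 5:00 = 12:23 PM on Jan 17.

12:23 PM on January 17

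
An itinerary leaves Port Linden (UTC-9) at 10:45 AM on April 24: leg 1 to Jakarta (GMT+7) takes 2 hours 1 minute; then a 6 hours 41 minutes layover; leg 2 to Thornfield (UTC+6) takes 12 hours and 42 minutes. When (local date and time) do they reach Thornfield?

Convert departure to UTC: 10:45 AM + 9:00 = 7:45 PM UTC on Apr 24.
Add 2 hours and 1 minute leg 1 → 9:46 PM UTC.
Add 6 hours and 41 minutes layover in Jakarta → 4:27 AM UTC (Apr 25).
Add 12 hours 42 minutes leg 2 → 5:09 PM UTC.
Thornfield is UTC+6:00, so local arrival = 5:09 PM + 6:00 = 11:09 PM on Apr 25.

11:09 PM on April 25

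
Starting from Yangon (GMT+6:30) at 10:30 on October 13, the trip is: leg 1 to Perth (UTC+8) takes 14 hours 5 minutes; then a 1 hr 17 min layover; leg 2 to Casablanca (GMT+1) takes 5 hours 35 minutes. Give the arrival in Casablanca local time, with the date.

01:57 on October 14

Convert departure to UTC: 10:30 − 6:30 = 04:00 UTC on Oct 13.
Add 14 hours and 5 minutes leg 1 → 18:05 UTC.
Add 1 hour 17 minutes layover in Perth → 19:22 UTC.
Add 5 hours 35 minutes leg 2 → 00:57 UTC (Oct 14).
Casablanca is UTC+1:00, so local arrival = 00:57 + 1:00 = 01:57 on Oct 14.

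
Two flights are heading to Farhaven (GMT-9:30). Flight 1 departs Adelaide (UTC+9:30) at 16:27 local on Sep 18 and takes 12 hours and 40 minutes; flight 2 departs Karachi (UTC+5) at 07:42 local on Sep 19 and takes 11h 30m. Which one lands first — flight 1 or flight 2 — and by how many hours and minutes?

the first, by 18 hours 35 minutes

Flight 1 in UTC: 16:27 − 9:30 = 06:57 on Sep 18.
+12 hours and 40 minutes → arrive 19:37 UTC on Sep 18.
Flight 2 in UTC: 07:42 − 5:00 = 02:42 on Sep 19.
+11 hours 30 minutes → arrive 14:12 UTC on Sep 19.
Flight 1 lands earlier by 18 hours 35 minutes.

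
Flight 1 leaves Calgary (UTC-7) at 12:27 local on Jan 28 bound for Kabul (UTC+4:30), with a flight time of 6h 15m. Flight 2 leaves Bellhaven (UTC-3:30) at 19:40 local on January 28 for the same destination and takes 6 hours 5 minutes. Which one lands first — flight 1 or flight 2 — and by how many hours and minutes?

the first, by 3 hours 33 minutes

Flight 1 in UTC: 12:27 + 7:00 = 19:27 on Jan 28.
+6 hours 15 minutes → arrive 01:42 UTC on Jan 29.
Flight 2 in UTC: 19:40 + 3:30 = 23:10 on Jan 28.
+6 hours and 5 minutes → arrive 05:15 UTC on Jan 29.
Flight 1 lands earlier by 3 hours 33 minutes.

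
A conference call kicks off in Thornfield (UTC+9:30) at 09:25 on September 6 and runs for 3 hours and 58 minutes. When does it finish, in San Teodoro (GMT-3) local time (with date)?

00:53 on Sep 6

Convert start to UTC: 09:25 − 9:30 = 23:55 UTC on Sep 5.
Add 3 hours 58 minutes duration → 03:53 UTC (Sep 6).
San Teodoro is UTC−3:00, so local end time = 03:53 − 3:00 = 00:53 on Sep 6.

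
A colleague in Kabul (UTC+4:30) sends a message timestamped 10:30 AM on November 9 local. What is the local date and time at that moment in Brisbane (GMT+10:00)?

In UTC: 10:30 AM − 4:30 = 6:00 AM on Nov 9.
Brisbane is UTC+10:00: 6:00 AM + 10:00 = 4:00 PM on Nov 9.

4:00 PM on Nov 9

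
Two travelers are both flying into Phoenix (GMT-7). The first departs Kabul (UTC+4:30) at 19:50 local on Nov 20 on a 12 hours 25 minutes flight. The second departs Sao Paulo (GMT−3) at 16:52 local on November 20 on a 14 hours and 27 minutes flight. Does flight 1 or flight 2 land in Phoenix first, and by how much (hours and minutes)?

Flight 1 in UTC: 19:50 − 4:30 = 15:20 on Nov 20.
+12 hours 25 minutes → arrive 03:45 UTC on Nov 21.
Flight 2 in UTC: 16:52 + 3:00 = 19:52 on Nov 20.
+14 hours 27 minutes → arrive 10:19 UTC on Nov 21.
Flight 1 lands earlier by 6 hours 34 minutes.

the first, by 6 hours 34 minutes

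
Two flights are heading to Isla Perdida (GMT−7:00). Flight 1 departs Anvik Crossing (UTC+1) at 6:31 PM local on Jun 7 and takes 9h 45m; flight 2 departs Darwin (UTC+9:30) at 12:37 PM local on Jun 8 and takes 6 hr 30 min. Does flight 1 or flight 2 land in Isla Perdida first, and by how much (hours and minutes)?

Flight 1 in UTC: 6:31 PM − 1:00 = 5:31 PM on Jun 7.
+9 hours 45 minutes → arrive 3:16 AM UTC on Jun 8.
Flight 2 in UTC: 12:37 PM − 9:30 = 3:07 AM on Jun 8.
+6 hours and 30 minutes → arrive 9:37 AM UTC on Jun 8.
Flight 1 lands earlier by 6 hours 21 minutes.

the first, by 6 hours 21 minutes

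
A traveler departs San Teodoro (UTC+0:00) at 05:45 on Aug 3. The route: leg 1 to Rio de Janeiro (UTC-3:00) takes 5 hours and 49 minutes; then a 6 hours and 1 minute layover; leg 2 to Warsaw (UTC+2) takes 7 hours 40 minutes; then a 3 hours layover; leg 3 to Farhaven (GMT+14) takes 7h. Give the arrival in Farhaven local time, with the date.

01:15 on August 5

San Teodoro is at UTC+0, so departure is already 05:45 UTC on Aug 3.
Add 5 hours and 49 minutes leg 1 → 11:34 UTC.
Add 6 hours 1 minute layover in Rio de Janeiro → 17:35 UTC.
Add 7 hours 40 minutes leg 2 → 01:15 UTC (Aug 4).
Add 3 hours layover in Warsaw → 04:15 UTC.
Add 7 hours leg 3 → 11:15 UTC.
Farhaven is UTC+14:00, so local arrival = 11:15 + 14:00 = 01:15 on Aug 5.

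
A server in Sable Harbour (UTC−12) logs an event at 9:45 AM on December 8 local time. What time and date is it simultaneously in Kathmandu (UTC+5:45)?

3:30 AM on December 9

In UTC: 9:45 AM + 12:00 = 9:45 PM on Dec 8.
Kathmandu is UTC+5:45: 9:45 PM + 5:45 = 3:30 AM on Dec 9.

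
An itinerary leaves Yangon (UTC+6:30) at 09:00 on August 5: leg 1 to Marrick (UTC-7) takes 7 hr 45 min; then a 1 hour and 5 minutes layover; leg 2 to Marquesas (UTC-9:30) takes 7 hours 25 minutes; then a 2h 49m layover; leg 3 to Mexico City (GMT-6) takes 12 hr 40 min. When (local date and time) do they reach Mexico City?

Convert departure to UTC: 09:00 − 6:30 = 02:30 UTC on Aug 5.
Add 7 hours and 45 minutes leg 1 → 10:15 UTC.
Add 1 hour 5 minutes layover in Marrick → 11:20 UTC.
Add 7 hours and 25 minutes leg 2 → 18:45 UTC.
Add 2 hours and 49 minutes layover in Marquesas → 21:34 UTC.
Add 12 hours and 40 minutes leg 3 → 10:14 UTC (Aug 6).
Mexico City is UTC−6:00, so local arrival = 10:14 − 6:00 = 04:14 on Aug 6.

04:14 on Aug 6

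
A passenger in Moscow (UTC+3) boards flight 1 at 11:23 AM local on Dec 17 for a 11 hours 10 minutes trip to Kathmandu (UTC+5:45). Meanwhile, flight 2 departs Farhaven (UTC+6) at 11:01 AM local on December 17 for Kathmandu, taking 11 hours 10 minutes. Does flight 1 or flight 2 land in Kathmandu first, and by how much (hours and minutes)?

the second, by 3 hours 22 minutes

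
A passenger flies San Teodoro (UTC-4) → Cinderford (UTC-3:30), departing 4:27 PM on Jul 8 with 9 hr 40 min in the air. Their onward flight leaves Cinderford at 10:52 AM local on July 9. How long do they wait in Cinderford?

Convert departure to UTC: 4:27 PM + 4:00 = 8:27 PM UTC on Jul 8.
Add 9 hours 40 minutes flight time → 6:07 AM UTC (Jul 9).
Cinderford is UTC−3:30, so local arrival = 6:07 AM − 3:30 = 2:37 AM on Jul 9.
Layover = 10:52 AM − 2:37 AM = 8 hours 15 minutes.

8 hours 15 minutes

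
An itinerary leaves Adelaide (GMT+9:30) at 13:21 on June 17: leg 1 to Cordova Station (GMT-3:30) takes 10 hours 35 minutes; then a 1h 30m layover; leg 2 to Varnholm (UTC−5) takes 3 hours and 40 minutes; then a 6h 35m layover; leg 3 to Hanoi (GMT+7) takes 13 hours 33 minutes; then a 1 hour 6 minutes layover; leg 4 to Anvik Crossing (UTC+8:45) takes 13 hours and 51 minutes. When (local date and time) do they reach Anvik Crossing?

15:26 on June 19

Convert departure to UTC: 13:21 − 9:30 = 03:51 UTC on Jun 17.
Add 10 hours and 35 minutes leg 1 → 14:26 UTC.
Add 1 hour 30 minutes layover in Cordova Station → 15:56 UTC.
Add 3 hours and 40 minutes leg 2 → 19:36 UTC.
Add 6 hours 35 minutes layover in Varnholm → 02:11 UTC (Jun 18).
Add 13 hours 33 minutes leg 3 → 15:44 UTC.
Add 1 hour 6 minutes layover in Hanoi → 16:50 UTC.
Add 13 hours and 51 minutes leg 4 → 06:41 UTC (Jun 19).
Anvik Crossing is UTC+8:45, so local arrival = 06:41 + 8:45 = 15:26 on Jun 19.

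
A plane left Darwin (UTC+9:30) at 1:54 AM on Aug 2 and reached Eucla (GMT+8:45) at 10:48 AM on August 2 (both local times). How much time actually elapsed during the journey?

9 hours 39 minutes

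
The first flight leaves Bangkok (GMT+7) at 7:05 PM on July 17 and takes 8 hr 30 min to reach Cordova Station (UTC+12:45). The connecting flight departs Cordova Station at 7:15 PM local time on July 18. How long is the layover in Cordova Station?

Convert departure to UTC: 7:05 PM − 7:00 = 12:05 PM UTC on Jul 17.
Add 8 hours and 30 minutes flight time → 8:35 PM UTC.
Cordova Station is UTC+12:45, so local arrival = 8:35 PM + 12:45 = 9:20 AM on Jul 18.
Layover = 7:15 PM − 9:20 AM = 9 hours 55 minutes.

9 hours 55 minutes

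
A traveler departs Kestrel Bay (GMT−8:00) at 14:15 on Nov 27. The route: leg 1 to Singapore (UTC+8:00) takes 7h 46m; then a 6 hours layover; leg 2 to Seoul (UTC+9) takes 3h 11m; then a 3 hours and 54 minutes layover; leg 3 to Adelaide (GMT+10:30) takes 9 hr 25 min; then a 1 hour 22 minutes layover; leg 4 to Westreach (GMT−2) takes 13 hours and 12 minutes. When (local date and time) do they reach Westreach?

17:05 on November 29

Convert departure to UTC: 14:15 + 8:00 = 22:15 UTC on Nov 27.
Add 7 hours 46 minutes leg 1 → 06:01 UTC (Nov 28).
Add 6 hours layover in Singapore → 12:01 UTC.
Add 3 hours 11 minutes leg 2 → 15:12 UTC.
Add 3 hours and 54 minutes layover in Seoul → 19:06 UTC.
Add 9 hours and 25 minutes leg 3 → 04:31 UTC (Nov 29).
Add 1 hour 22 minutes layover in Adelaide → 05:53 UTC.
Add 13 hours and 12 minutes leg 4 → 19:05 UTC.
Westreach is UTC−2:00, so local arrival = 19:05 − 2:00 = 17:05 on Nov 29.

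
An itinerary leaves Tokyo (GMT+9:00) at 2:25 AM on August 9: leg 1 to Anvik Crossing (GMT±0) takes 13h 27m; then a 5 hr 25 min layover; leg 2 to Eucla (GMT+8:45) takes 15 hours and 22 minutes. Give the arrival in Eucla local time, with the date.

Convert departure to UTC: 2:25 AM − 9:00 = 5:25 PM UTC on Aug 8.
Add 13 hours and 27 minutes leg 1 → 6:52 AM UTC (Aug 9).
Add 5 hours 25 minutes layover in Anvik Crossing → 12:17 PM UTC.
Add 15 hours 22 minutes leg 2 → 3:39 AM UTC (Aug 10).
Eucla is UTC+8:45, so local arrival = 3:39 AM + 8:45 = 12:24 PM on Aug 10.

12:24 PM on Aug 10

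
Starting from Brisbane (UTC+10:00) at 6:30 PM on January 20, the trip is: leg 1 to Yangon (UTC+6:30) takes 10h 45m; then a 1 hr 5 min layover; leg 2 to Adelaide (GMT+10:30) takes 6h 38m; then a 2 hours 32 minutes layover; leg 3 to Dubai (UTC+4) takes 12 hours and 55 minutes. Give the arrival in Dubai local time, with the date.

10:25 PM on January 21

Convert departure to UTC: 6:30 PM − 10:00 = 8:30 AM UTC on Jan 20.
Add 10 hours 45 minutes leg 1 → 7:15 PM UTC.
Add 1 hour and 5 minutes layover in Yangon → 8:20 PM UTC.
Add 6 hours 38 minutes leg 2 → 2:58 AM UTC (Jan 21).
Add 2 hours 32 minutes layover in Adelaide → 5:30 AM UTC.
Add 12 hours 55 minutes leg 3 → 6:25 PM UTC.
Dubai is UTC+4:00, so local arrival = 6:25 PM + 4:00 = 10:25 PM on Jan 21.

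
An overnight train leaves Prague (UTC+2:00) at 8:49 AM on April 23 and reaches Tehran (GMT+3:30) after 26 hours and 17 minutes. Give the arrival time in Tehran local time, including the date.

Tehran is 1:30 ahead of Prague.
After 26 hours 17 minutes it is 11:06 AM (Apr 24) in Prague.
Shift by the zone difference: 11:06 AM + 1:30 = 12:36 PM on Apr 24 in Tehran.

12:36 PM on Apr 24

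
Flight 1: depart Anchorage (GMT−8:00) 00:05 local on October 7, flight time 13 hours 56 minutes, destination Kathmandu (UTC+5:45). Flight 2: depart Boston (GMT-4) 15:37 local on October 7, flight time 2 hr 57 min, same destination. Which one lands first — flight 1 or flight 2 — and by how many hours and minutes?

Flight 1 in UTC: 00:05 + 8:00 = 08:05 on Oct 7.
+13 hours and 56 minutes → arrive 22:01 UTC on Oct 7.
Flight 2 in UTC: 15:37 + 4:00 = 19:37 on Oct 7.
+2 hours 57 minutes → arrive 22:34 UTC on Oct 7.
Flight 1 lands earlier by 33 minutes.

the first, by 33 minutes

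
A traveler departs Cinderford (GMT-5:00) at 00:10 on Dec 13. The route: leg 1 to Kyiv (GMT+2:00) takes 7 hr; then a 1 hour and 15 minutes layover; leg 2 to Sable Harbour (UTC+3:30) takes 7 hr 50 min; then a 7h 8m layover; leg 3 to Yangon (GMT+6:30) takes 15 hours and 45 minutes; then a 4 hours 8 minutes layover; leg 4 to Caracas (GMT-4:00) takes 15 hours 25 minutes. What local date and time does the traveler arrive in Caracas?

Convert departure to UTC: 00:10 + 5:00 = 05:10 UTC on Dec 13.
Add 7 hours leg 1 → 12:10 UTC.
Add 1 hour 15 minutes layover in Kyiv → 13:25 UTC.
Add 7 hours 50 minutes leg 2 → 21:15 UTC.
Add 7 hours 8 minutes layover in Sable Harbour → 04:23 UTC (Dec 14).
Add 15 hours and 45 minutes leg 3 → 20:08 UTC.
Add 4 hours and 8 minutes layover in Yangon → 00:16 UTC (Dec 15).
Add 15 hours 25 minutes leg 4 → 15:41 UTC.
Caracas is UTC−4:00, so local arrival = 15:41 − 4:00 = 11:41 on Dec 15.

11:41 on Dec 15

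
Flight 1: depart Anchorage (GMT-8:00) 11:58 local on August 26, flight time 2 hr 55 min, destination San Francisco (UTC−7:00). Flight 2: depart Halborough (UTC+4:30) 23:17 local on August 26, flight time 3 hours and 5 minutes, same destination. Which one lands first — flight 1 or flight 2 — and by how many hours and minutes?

the second, by 1 hour 1 minute

Flight 1 in UTC: 11:58 + 8:00 = 19:58 on Aug 26.
+2 hours and 55 minutes → arrive 22:53 UTC on Aug 26.
Flight 2 in UTC: 23:17 − 4:30 = 18:47 on Aug 26.
+3 hours and 5 minutes → arrive 21:52 UTC on Aug 26.
Flight 2 lands earlier by 1 hour 1 minute.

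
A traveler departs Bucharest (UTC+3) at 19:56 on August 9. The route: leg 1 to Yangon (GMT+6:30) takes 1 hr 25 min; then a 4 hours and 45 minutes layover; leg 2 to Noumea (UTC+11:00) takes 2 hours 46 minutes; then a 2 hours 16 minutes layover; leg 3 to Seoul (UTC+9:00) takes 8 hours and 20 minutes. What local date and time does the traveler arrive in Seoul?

21:28 on August 10

Convert departure to UTC: 19:56 − 3:00 = 16:56 UTC on Aug 9.
Add 1 hour and 25 minutes leg 1 → 18:21 UTC.
Add 4 hours 45 minutes layover in Yangon → 23:06 UTC.
Add 2 hours and 46 minutes leg 2 → 01:52 UTC (Aug 10).
Add 2 hours and 16 minutes layover in Noumea → 04:08 UTC.
Add 8 hours 20 minutes leg 3 → 12:28 UTC.
Seoul is UTC+9:00, so local arrival = 12:28 + 9:00 = 21:28 on Aug 10.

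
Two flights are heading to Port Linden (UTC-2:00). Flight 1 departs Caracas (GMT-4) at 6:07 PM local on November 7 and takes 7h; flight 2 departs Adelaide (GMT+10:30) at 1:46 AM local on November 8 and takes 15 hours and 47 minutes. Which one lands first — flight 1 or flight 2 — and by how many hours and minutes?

the first, by 1 hour 56 minutes

Flight 1 in UTC: 6:07 PM + 4:00 = 10:07 PM on Nov 7.
+7 hours → arrive 5:07 AM UTC on Nov 8.
Flight 2 in UTC: 1:46 AM − 10:30 = 3:16 PM on Nov 7.
+15 hours 47 minutes → arrive 7:03 AM UTC on Nov 8.
Flight 1 lands earlier by 1 hour 56 minutes.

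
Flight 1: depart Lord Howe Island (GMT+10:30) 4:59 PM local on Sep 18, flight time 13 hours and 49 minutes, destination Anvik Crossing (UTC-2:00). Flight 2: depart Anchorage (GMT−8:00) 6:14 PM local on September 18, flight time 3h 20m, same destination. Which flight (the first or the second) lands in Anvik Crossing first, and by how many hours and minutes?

the first, by 9 hours 16 minutes

Flight 1 in UTC: 4:59 PM − 10:30 = 6:29 AM on Sep 18.
+13 hours 49 minutes → arrive 8:18 PM UTC on Sep 18.
Flight 2 in UTC: 6:14 PM + 8:00 = 2:14 AM on Sep 19.
+3 hours and 20 minutes → arrive 5:34 AM UTC on Sep 19.
Flight 1 lands earlier by 9 hours 16 minutes.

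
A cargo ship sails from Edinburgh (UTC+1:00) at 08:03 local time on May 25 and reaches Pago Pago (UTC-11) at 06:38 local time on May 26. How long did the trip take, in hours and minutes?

Departure in UTC: 08:03 − 1:00 = 07:03 on May 25.
Arrival in UTC: 06:38 + 11:00 = 17:38 on May 26.
Elapsed = 17:38 − 07:03 (+1 day) = 34 hours 35 minutes.

34 hours 35 minutes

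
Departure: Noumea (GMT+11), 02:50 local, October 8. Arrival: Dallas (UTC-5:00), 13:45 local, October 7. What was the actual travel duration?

2 hours 55 minutes

Departure in UTC: 02:50 − 11:00 = 15:50 on Oct 7.
Arrival in UTC: 13:45 + 5:00 = 18:45 on Oct 7.
Elapsed = 18:45 − 15:50 = 2 hours 55 minutes.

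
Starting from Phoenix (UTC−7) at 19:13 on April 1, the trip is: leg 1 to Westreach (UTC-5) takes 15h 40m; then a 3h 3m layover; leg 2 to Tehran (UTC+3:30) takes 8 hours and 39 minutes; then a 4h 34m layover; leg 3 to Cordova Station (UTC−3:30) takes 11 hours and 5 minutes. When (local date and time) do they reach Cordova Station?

Convert departure to UTC: 19:13 + 7:00 = 02:13 UTC on Apr 2.
Add 15 hours and 40 minutes leg 1 → 17:53 UTC.
Add 3 hours 3 minutes layover in Westreach → 20:56 UTC.
Add 8 hours and 39 minutes leg 2 → 05:35 UTC (Apr 3).
Add 4 hours 34 minutes layover in Tehran → 10:09 UTC.
Add 11 hours and 5 minutes leg 3 → 21:14 UTC.
Cordova Station is UTC−3:30, so local arrival = 21:14 − 3:30 = 17:44 on Apr 3.

17:44 on April 3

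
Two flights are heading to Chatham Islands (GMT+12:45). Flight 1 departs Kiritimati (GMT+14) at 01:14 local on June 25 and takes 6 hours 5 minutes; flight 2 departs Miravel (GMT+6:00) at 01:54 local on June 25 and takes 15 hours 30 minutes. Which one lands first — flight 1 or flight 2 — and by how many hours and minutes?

Flight 1 in UTC: 01:14 − 14:00 = 11:14 on Jun 24.
+6 hours 5 minutes → arrive 17:19 UTC on Jun 24.
Flight 2 in UTC: 01:54 − 6:00 = 19:54 on Jun 24.
+15 hours 30 minutes → arrive 11:24 UTC on Jun 25.
Flight 1 lands earlier by 18 hours 5 minutes.

the first, by 18 hours 5 minutes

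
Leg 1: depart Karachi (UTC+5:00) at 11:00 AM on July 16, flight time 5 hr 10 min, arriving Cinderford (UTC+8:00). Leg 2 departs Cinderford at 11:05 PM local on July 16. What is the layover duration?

3 hours 55 minutes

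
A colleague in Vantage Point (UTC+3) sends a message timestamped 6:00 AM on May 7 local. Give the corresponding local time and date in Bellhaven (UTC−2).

Bellhaven is 5:00 behind Vantage Point.
Shift by the zone difference: 6:00 AM − 5:00 = 1:00 AM on May 7 in Bellhaven.

1:00 AM on May 7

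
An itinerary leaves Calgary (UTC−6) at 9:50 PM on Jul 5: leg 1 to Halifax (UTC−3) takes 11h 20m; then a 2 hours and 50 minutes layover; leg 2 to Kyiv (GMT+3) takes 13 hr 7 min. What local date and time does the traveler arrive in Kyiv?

10:07 AM on July 7

Convert departure to UTC: 9:50 PM + 6:00 = 3:50 AM UTC on Jul 6.
Add 11 hours 20 minutes leg 1 → 3:10 PM UTC.
Add 2 hours and 50 minutes layover in Halifax → 6:00 PM UTC.
Add 13 hours and 7 minutes leg 2 → 7:07 AM UTC (Jul 7).
Kyiv is UTC+3:00, so local arrival = 7:07 AM + 3:00 = 10:07 AM on Jul 7.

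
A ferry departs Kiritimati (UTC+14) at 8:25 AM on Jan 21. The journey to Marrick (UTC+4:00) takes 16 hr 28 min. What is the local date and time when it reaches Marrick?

2:53 PM on January 21

Marrick is 10:00 behind Kiritimati.
After 16 hours 28 minutes it is 12:53 AM (Jan 22) in Kiritimati.
Shift by the zone difference: 12:53 AM − 10:00 = 2:53 PM on Jan 21 in Marrick.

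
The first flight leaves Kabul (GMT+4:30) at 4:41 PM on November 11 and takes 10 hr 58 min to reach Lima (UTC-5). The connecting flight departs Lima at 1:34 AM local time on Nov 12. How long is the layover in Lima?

7 hours 25 minutes

Convert departure to UTC: 4:41 PM − 4:30 = 12:11 PM UTC on Nov 11.
Add 10 hours and 58 minutes flight time → 11:09 PM UTC.
Lima is UTC−5:00, so local arrival = 11:09 PM − 5:00 = 6:09 PM on Nov 11.
Layover = 1:34 AM − 6:09 PM (+1 day) = 7 hours 25 minutes.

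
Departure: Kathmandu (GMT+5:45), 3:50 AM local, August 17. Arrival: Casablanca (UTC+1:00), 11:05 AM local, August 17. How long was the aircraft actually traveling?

Departure in UTC: 3:50 AM − 5:45 = 10:05 PM on Aug 16.
Arrival in UTC: 11:05 AM − 1:00 = 10:05 AM on Aug 17.
Elapsed = 10:05 AM − 10:05 PM (+1 day) = 12 hours.

12 hours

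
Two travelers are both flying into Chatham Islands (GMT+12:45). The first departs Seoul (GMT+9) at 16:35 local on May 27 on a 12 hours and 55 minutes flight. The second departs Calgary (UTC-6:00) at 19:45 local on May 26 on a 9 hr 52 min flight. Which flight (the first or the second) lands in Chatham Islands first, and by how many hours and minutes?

the second, by 8 hours 53 minutes

Flight 1 in UTC: 16:35 − 9:00 = 07:35 on May 27.
+12 hours and 55 minutes → arrive 20:30 UTC on May 27.
Flight 2 in UTC: 19:45 + 6:00 = 01:45 on May 27.
+9 hours and 52 minutes → arrive 11:37 UTC on May 27.
Flight 2 lands earlier by 8 hours 53 minutes.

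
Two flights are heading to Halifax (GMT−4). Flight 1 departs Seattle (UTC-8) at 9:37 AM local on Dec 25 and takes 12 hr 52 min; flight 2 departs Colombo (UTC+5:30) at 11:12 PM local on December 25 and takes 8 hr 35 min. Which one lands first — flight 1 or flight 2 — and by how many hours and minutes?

the second, by 4 hours 12 minutes

Flight 1 in UTC: 9:37 AM + 8:00 = 5:37 PM on Dec 25.
+12 hours and 52 minutes → arrive 6:29 AM UTC on Dec 26.
Flight 2 in UTC: 11:12 PM − 5:30 = 5:42 PM on Dec 25.
+8 hours 35 minutes → arrive 2:17 AM UTC on Dec 26.
Flight 2 lands earlier by 4 hours 12 minutes.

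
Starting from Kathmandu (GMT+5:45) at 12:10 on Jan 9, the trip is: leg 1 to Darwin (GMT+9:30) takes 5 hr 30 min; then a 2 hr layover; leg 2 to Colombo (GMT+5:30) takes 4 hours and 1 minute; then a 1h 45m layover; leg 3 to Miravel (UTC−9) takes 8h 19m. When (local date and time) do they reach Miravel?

19:00 on January 9

Convert departure to UTC: 12:10 − 5:45 = 06:25 UTC on Jan 9.
Add 5 hours and 30 minutes leg 1 → 11:55 UTC.
Add 2 hours layover in Darwin → 13:55 UTC.
Add 4 hours 1 minute leg 2 → 17:56 UTC.
Add 1 hour 45 minutes layover in Colombo → 19:41 UTC.
Add 8 hours and 19 minutes leg 3 → 04:00 UTC (Jan 10).
Miravel is UTC−9:00, so local arrival = 04:00 − 9:00 = 19:00 on Jan 9.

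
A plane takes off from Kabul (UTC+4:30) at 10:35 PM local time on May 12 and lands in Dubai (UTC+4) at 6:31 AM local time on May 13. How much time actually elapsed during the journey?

8 hours 26 minutes

Departure in UTC: 10:35 PM − 4:30 = 6:05 PM on May 12.
Arrival in UTC: 6:31 AM − 4:00 = 2:31 AM on May 13.
Elapsed = 2:31 AM − 6:05 PM (+1 day) = 8 hours 26 minutes.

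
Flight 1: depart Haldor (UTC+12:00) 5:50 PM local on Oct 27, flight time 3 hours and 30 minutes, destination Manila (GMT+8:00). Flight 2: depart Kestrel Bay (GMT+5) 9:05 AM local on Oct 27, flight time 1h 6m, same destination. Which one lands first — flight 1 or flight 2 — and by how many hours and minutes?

the second, by 4 hours 9 minutes

Flight 1 in UTC: 5:50 PM − 12:00 = 5:50 AM on Oct 27.
+3 hours 30 minutes → arrive 9:20 AM UTC on Oct 27.
Flight 2 in UTC: 9:05 AM − 5:00 = 4:05 AM on Oct 27.
+1 hour 6 minutes → arrive 5:11 AM UTC on Oct 27.
Flight 2 lands earlier by 4 hours 9 minutes.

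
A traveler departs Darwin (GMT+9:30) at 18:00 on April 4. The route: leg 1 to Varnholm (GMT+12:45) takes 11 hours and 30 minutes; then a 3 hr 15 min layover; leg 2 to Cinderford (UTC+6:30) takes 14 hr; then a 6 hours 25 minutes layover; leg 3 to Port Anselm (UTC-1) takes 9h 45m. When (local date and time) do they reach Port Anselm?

Convert departure to UTC: 18:00 − 9:30 = 08:30 UTC on Apr 4.
Add 11 hours 30 minutes leg 1 → 20:00 UTC.
Add 3 hours 15 minutes layover in Varnholm → 23:15 UTC.
Add 14 hours leg 2 → 13:15 UTC (Apr 5).
Add 6 hours and 25 minutes layover in Cinderford → 19:40 UTC.
Add 9 hours and 45 minutes leg 3 → 05:25 UTC (Apr 6).
Port Anselm is UTC−1:00, so local arrival = 05:25 − 1:00 = 04:25 on Apr 6.

04:25 on Apr 6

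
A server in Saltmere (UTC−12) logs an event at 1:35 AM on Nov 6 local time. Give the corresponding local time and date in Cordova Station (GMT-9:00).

In UTC: 1:35 AM + 12:00 = 1:35 PM on Nov 6.
Cordova Station is UTC−9:00: 1:35 PM − 9:00 = 4:35 AM on Nov 6.

4:35 AM on November 6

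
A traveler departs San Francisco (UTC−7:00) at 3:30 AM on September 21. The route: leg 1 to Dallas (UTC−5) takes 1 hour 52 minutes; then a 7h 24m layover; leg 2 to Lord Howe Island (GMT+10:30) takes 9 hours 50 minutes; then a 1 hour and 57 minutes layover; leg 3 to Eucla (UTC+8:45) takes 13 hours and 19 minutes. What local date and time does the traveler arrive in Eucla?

5:37 AM on September 23

Convert departure to UTC: 3:30 AM + 7:00 = 10:30 AM UTC on Sep 21.
Add 1 hour 52 minutes leg 1 → 12:22 PM UTC.
Add 7 hours and 24 minutes layover in Dallas → 7:46 PM UTC.
Add 9 hours 50 minutes leg 2 → 5:36 AM UTC (Sep 22).
Add 1 hour 57 minutes layover in Lord Howe Island → 7:33 AM UTC.
Add 13 hours 19 minutes leg 3 → 8:52 PM UTC.
Eucla is UTC+8:45, so local arrival = 8:52 PM + 8:45 = 5:37 AM on Sep 23.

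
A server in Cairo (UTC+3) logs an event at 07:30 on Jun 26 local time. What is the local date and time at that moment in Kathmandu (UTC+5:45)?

10:15 on Jun 26

In UTC: 07:30 − 3:00 = 04:30 on Jun 26.
Kathmandu is UTC+5:45: 04:30 + 5:45 = 10:15 on Jun 26.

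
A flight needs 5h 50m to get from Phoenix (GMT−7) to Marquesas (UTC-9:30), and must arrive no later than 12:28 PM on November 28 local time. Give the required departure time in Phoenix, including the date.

Target arrival in UTC: 12:28 PM + 9:30 = 9:58 PM on Nov 28.
Subtract 5 hours and 50 minutes → departure 4:08 PM UTC on Nov 28.
Phoenix is UTC−7:00: 4:08 PM − 7:00 = 9:08 AM on Nov 28.

9:08 AM on November 28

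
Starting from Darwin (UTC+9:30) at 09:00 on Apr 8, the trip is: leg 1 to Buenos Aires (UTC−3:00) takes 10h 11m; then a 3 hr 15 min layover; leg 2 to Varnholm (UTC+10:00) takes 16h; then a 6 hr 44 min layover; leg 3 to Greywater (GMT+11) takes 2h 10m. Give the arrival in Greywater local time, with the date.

Convert departure to UTC: 09:00 − 9:30 = 23:30 UTC on Apr 7.
Add 10 hours 11 minutes leg 1 → 09:41 UTC (Apr 8).
Add 3 hours and 15 minutes layover in Buenos Aires → 12:56 UTC.
Add 16 hours leg 2 → 04:56 UTC (Apr 9).
Add 6 hours 44 minutes layover in Varnholm → 11:40 UTC.
Add 2 hours and 10 minutes leg 3 → 13:50 UTC.
Greywater is UTC+11:00, so local arrival = 13:50 + 11:00 = 00:50 on Apr 10.

00:50 on Apr 10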